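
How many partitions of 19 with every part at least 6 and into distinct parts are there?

Enumerating:
19
13+6
12+7
11+8
10+9
That's 5 in total.

5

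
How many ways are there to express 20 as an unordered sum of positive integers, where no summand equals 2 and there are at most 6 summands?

141

Systematic enumeration (by largest part, then next-largest, …) yields 141.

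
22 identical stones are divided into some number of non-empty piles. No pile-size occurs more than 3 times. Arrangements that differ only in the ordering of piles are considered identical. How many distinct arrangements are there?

484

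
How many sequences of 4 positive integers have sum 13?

220

A composition of 13 into 4 positive parts is chosen by placing 3 dividers among the 12 gaps between 13 units: C(12,3) = 220.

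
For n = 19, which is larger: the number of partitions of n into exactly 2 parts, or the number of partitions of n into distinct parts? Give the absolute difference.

Partitions of 19 into exactly 2 parts: 9.
Partitions of 19 into distinct parts: 54.
|9 − 54| = 45.

45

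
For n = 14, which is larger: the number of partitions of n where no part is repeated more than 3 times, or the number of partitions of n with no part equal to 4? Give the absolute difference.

11

Partitions of 14 where no part is repeated more than 3 times: 82.
Partitions of 14 with no part equal to 4: 93.
|82 − 93| = 11.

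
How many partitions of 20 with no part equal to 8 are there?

550

Counting exhaustively, 550 partitions satisfy the conditions.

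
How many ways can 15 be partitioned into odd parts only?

A partial list (first 12 by largest part):
15
13+1+1
11+3+1
11+1+1+1+1
9+5+1
9+3+3
9+3+1+1+1
9+1+1+1+1+1+1
7+7+1
7+5+3
7+5+1+1+1
7+3+3+1+1
…and 15 more, for 27 total.

27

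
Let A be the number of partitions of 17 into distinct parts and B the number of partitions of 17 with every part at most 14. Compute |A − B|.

255

Partitions of 17 into distinct parts: 38.
Partitions of 17 with every part at most 14: 293.
|38 − 293| = 255.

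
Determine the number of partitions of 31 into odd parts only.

340

There are 340 such partitions.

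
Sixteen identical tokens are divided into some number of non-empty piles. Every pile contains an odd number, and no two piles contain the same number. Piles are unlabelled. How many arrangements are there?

Enumerating:
15 + 1
13 + 3
11 + 5
9 + 7
7 + 5 + 3 + 1

5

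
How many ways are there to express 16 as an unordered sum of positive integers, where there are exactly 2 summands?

Enumerating:
15,1
14,2
13,3
12,4
11,5
10,6
9,7
8,8

8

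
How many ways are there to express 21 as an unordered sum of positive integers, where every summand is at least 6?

Enumerating:
21
15 + 6
14 + 7
13 + 8
12 + 9
11 + 10
9 + 6 + 6
8 + 7 + 6
7 + 7 + 7

9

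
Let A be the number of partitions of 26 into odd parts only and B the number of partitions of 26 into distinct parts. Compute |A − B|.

0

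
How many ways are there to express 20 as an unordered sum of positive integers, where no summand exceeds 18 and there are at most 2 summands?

Listing the qualifying partitions of 20:
2 + 18
3 + 17
4 + 16
5 + 15
6 + 14
7 + 13
8 + 12
9 + 11
10 + 10

9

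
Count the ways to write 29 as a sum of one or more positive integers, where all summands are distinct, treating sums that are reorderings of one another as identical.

256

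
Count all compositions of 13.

4096

Each of the 12 gaps between 13 units is either a break or not: 2^12 = 4096.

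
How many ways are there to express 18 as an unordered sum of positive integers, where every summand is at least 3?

33

A partial list (first 12 by largest part):
18
15, 3
14, 4
13, 5
12, 6
12, 3, 3
11, 7
11, 4, 3
10, 8
10, 5, 3
10, 4, 4
9, 9
…and 21 more, for 33 total.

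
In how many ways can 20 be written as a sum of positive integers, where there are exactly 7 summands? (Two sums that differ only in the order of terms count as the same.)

82

Counting exhaustively, 82 partitions satisfy the conditions.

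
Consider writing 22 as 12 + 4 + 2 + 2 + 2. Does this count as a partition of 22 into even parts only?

The parts sum to 22, and the condition 'every summand is even' holds.

Yes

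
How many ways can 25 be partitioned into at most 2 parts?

Listing the qualifying partitions of 25:
25
24 + 1
23 + 2
22 + 3
21 + 4
20 + 5
19 + 6
18 + 7
17 + 8
16 + 9
15 + 10
14 + 11
13 + 12

13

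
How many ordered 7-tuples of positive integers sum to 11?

Equivalently, choose which 6 of the 10 gaps become plus signs: C(10,6) = 210.

210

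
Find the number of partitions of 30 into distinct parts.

Systematic enumeration (by largest part, then next-largest, …) yields 296.

296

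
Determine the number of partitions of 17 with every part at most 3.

33

There are too many to list fully; the first 12 (by largest part) are:
3,3,3,3,3,2
3,3,3,3,3,1,1
3,3,3,3,2,2,1
3,3,3,3,2,1,1,1
3,3,3,3,1,1,1,1,1
3,3,3,2,2,2,2
3,3,3,2,2,2,1,1
3,3,3,2,2,1,1,1,1
3,3,3,2,1,1,1,1,1,1
3,3,3,1,1,1,1,1,1,1,1
3,3,2,2,2,2,2,1
3,3,2,2,2,2,1,1,1
…and 21 more, for 33 total.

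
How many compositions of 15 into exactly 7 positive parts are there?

3003

Equivalently, choose which 6 of the 14 gaps become plus signs: C(14,6) = 3003.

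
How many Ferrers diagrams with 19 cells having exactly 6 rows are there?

Direct enumeration gives 71 partitions.

71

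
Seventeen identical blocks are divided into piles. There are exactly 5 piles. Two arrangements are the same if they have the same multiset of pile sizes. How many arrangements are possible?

A partial list (first 12 by largest part):
13 + 1 + 1 + 1 + 1
12 + 2 + 1 + 1 + 1
11 + 3 + 1 + 1 + 1
11 + 2 + 2 + 1 + 1
10 + 4 + 1 + 1 + 1
10 + 3 + 2 + 1 + 1
10 + 2 + 2 + 2 + 1
9 + 5 + 1 + 1 + 1
9 + 4 + 2 + 1 + 1
9 + 3 + 3 + 1 + 1
9 + 3 + 2 + 2 + 1
9 + 2 + 2 + 2 + 2
…and 35 more, for 47 total.

47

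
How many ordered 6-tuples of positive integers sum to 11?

By stars and bars with positive parts, the count is C(10,5) = 252.

252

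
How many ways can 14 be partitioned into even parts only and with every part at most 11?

They are:
10+4
10+2+2
8+6
8+4+2
8+2+2+2
6+6+2
6+4+4
6+4+2+2
6+2+2+2+2
4+4+4+2
4+4+2+2+2
4+2+2+2+2+2
2+2+2+2+2+2+2

13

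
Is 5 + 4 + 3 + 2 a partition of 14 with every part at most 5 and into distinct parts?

The parts sum to 14, and the condition 'no summand exceeds 5' holds; the condition 'all summands are distinct' holds.

Yes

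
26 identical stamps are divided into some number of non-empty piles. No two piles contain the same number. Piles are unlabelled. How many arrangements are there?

Direct enumeration gives 165 partitions.

165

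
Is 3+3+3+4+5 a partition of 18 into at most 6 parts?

The parts sum to 18, and the condition 'there are at most 6 summands' holds.

Yes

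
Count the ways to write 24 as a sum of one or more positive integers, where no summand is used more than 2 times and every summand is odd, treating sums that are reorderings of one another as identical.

A partial list (first 12 by largest part):
1+23
3+21
5+19
1+1+3+19
7+17
1+1+5+17
1+3+3+17
9+15
1+1+7+15
1+3+5+15
11+13
1+1+9+13
…and 18 more, for 30 total.

30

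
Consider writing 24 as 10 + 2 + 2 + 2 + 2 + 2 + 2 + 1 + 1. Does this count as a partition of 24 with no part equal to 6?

Yes

The parts sum to 24, and the condition 'no summand equals 6' holds.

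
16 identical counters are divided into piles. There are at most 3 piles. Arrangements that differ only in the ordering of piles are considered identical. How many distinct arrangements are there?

30

There are too many to list fully; the first 12 (by largest part) are:
16
15,1
14,2
14,1,1
13,3
13,2,1
12,4
12,3,1
12,2,2
11,5
11,4,1
11,3,2
…and 18 more, for 30 total.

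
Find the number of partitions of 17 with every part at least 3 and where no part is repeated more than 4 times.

25

The partitions of 17 that satisfy the conditions:
17
14,3
13,4
12,5
11,6
11,3,3
10,7
10,4,3
9,8
9,5,3
9,4,4
8,6,3
8,5,4
8,3,3,3
7,7,3
7,6,4
7,5,5
7,4,3,3
6,6,5
6,5,3,3
6,4,4,3
5,5,4,3
5,4,4,4
5,3,3,3,3
4,4,3,3,3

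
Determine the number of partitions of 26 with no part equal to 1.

Counting exhaustively, 478 partitions satisfy the conditions.

478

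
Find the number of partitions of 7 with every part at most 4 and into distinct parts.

2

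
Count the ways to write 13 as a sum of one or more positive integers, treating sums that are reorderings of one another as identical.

A full systematic count gives 101.

101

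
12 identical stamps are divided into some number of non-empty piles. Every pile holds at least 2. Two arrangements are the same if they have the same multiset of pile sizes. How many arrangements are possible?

21

Listing the qualifying partitions of 12:
12
10,2
9,3
8,4
8,2,2
7,5
7,3,2
6,6
6,4,2
6,3,3
6,2,2,2
5,5,2
5,4,3
5,3,2,2
4,4,4
4,4,2,2
4,3,3,2
4,2,2,2,2
3,3,3,3
3,3,2,2,2
2,2,2,2,2,2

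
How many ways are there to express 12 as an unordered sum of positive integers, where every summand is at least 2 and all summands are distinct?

8

Listing the qualifying partitions of 12:
12
10+2
9+3
8+4
7+5
7+3+2
6+4+2
5+4+3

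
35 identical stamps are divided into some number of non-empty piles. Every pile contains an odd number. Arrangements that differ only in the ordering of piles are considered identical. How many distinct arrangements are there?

Counting exhaustively, 585 partitions satisfy the conditions.

585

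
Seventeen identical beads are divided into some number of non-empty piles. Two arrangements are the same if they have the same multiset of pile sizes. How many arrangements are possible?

297

Counting exhaustively, 297 partitions satisfy the conditions.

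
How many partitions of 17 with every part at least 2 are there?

66

There are too many to list fully; the first 12 (by largest part) are:
17
2, 15
3, 14
4, 13
2, 2, 13
5, 12
2, 3, 12
6, 11
2, 4, 11
3, 3, 11
2, 2, 2, 11
7, 10
…and 54 more, for 66 total.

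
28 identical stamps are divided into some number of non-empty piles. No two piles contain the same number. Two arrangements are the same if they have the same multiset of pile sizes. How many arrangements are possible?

222

A full systematic count gives 222.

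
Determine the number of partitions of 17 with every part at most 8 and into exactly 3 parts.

Enumerating:
8,8,1
8,7,2
8,6,3
8,5,4
7,7,3
7,6,4
7,5,5
6,6,5
Counting gives 8.

8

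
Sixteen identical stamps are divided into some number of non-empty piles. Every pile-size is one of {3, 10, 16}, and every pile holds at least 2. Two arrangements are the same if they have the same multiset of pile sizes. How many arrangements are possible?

2

Enumerating:
16
10,3,3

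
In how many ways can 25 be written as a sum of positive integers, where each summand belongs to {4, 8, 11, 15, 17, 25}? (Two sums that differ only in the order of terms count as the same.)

They are:
25
17, 8
17, 4, 4

3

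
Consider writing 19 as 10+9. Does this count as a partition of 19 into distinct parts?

Yes

The parts sum to 19, and the condition 'all summands are distinct' holds.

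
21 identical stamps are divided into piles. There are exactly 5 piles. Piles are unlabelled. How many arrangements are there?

A full systematic count gives 101.

101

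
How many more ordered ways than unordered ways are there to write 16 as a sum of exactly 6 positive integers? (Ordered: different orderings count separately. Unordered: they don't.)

Compositions: C(15,5) = 3003.
Partitions of 16 into exactly 6 parts: 35.
Difference: 3003 − 35 = 2968.

2968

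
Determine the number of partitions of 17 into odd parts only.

A partial list (first 12 by largest part):
17
15, 1, 1
13, 3, 1
13, 1, 1, 1, 1
11, 5, 1
11, 3, 3
11, 3, 1, 1, 1
11, 1, 1, 1, 1, 1, 1
9, 7, 1
9, 5, 3
9, 5, 1, 1, 1
9, 3, 3, 1, 1
…and 26 more, for 38 total.

38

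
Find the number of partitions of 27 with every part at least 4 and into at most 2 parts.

11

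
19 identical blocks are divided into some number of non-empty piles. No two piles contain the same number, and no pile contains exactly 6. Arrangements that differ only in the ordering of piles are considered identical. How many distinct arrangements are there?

40

There are too many to list fully; the first 12 (by largest part) are:
19
18 + 1
17 + 2
16 + 3
16 + 2 + 1
15 + 4
15 + 3 + 1
14 + 5
14 + 4 + 1
14 + 3 + 2
13 + 5 + 1
13 + 4 + 2
…and 28 more, for 40 total.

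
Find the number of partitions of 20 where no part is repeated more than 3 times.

320

A full systematic count gives 320.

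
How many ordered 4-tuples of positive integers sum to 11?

120

A composition of 11 into 4 positive parts is chosen by placing 3 dividers among the 10 gaps between 11 units: C(10,3) = 120.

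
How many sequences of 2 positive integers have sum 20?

A composition of 20 into 2 positive parts is chosen by placing 1 dividers among the 19 gaps between 20 units: C(19,1) = 19.

19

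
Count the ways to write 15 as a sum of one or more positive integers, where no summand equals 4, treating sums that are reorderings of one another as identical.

A full systematic count gives 120.

120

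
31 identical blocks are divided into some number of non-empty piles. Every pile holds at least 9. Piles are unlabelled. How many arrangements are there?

12

They are:
31
22+9
21+10
20+11
19+12
18+13
17+14
16+15
13+9+9
12+10+9
11+11+9
11+10+10
That's 12 in total.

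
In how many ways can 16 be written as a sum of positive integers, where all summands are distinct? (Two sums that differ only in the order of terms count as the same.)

There are too many to list fully; the first 12 (by largest part) are:
16
15 + 1
14 + 2
13 + 3
13 + 2 + 1
12 + 4
12 + 3 + 1
11 + 5
11 + 4 + 1
11 + 3 + 2
10 + 6
10 + 5 + 1
…and 20 more, for 32 total.

32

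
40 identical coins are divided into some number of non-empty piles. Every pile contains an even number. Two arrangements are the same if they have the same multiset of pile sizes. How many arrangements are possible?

A full systematic count gives 627.

627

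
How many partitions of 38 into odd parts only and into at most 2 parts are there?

10

Enumerating:
37, 1
35, 3
33, 5
31, 7
29, 9
27, 11
25, 13
23, 15
21, 17
19, 19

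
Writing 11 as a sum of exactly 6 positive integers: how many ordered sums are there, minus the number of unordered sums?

Ordered (compositions into 6 parts): C(10,5) = 252.
Unordered (partitions into 6 parts): 7.
Difference: 252 − 7 = 245.

245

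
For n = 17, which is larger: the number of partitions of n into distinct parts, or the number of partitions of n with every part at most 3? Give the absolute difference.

5

Partitions of 17 into distinct parts: 38.
Partitions of 17 with every part at most 3: 33.
|38 − 33| = 5.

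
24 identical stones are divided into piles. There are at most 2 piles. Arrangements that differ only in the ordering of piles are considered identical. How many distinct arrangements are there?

Listing the qualifying partitions of 24:
24
23+1
22+2
21+3
20+4
19+5
18+6
17+7
16+8
15+9
14+10
13+11
12+12
That's 13 in total.

13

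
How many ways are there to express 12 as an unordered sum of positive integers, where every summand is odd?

15

They are:
11,1
9,3
9,1,1,1
7,5
7,3,1,1
7,1,1,1,1,1
5,5,1,1
5,3,3,1
5,3,1,1,1,1
5,1,1,1,1,1,1,1
3,3,3,3
3,3,3,1,1,1
3,3,1,1,1,1,1,1
3,1,1,1,1,1,1,1,1,1
1,1,1,1,1,1,1,1,1,1,1,1
Counting gives 15.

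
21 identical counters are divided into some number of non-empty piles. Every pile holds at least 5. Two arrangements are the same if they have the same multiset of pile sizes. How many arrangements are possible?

Listing the qualifying partitions of 21:
21
5,16
6,15
7,14
8,13
9,12
10,11
5,5,11
5,6,10
5,7,9
6,6,9
5,8,8
6,7,8
7,7,7
5,5,5,6

15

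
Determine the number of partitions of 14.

Direct enumeration gives 135 partitions.

135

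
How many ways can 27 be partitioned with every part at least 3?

191

Enumerating by decreasing first part gives 191 partitions in all.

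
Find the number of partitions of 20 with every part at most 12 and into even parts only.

There are too many to list fully; the first 12 (by largest part) are:
12 + 8
12 + 6 + 2
12 + 4 + 4
12 + 4 + 2 + 2
12 + 2 + 2 + 2 + 2
10 + 10
10 + 8 + 2
10 + 6 + 4
10 + 6 + 2 + 2
10 + 4 + 4 + 2
10 + 4 + 2 + 2 + 2
10 + 2 + 2 + 2 + 2 + 2
…and 23 more, for 35 total.

35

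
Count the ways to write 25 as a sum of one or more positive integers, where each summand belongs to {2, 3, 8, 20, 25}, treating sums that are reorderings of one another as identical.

11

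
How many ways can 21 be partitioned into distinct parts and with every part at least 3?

24

The partitions of 21 that satisfy the conditions:
21
3, 18
4, 17
5, 16
6, 15
7, 14
3, 4, 14
8, 13
3, 5, 13
9, 12
3, 6, 12
4, 5, 12
10, 11
3, 7, 11
4, 6, 11
3, 8, 10
4, 7, 10
5, 6, 10
4, 8, 9
5, 7, 9
3, 4, 5, 9
6, 7, 8
3, 4, 6, 8
3, 5, 6, 7
That's 24 in total.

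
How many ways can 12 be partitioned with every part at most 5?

A partial list (first 12 by largest part):
5, 5, 2
5, 5, 1, 1
5, 4, 3
5, 4, 2, 1
5, 4, 1, 1, 1
5, 3, 3, 1
5, 3, 2, 2
5, 3, 2, 1, 1
5, 3, 1, 1, 1, 1
5, 2, 2, 2, 1
5, 2, 2, 1, 1, 1
5, 2, 1, 1, 1, 1, 1
…and 35 more, for 47 total.

47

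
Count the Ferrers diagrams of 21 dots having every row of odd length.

Direct enumeration gives 76 partitions.

76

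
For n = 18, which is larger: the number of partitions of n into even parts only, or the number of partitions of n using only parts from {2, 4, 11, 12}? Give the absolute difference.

Partitions of 18 into even parts only: 30.
Partitions of 18 using only parts from {2, 4, 11, 12}: 7.
|30 − 7| = 23.

23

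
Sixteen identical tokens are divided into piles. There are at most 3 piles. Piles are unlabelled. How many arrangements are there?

30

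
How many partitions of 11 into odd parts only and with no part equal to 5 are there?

8

Enumerating:
11
9, 1, 1
7, 3, 1
7, 1, 1, 1, 1
3, 3, 3, 1, 1
3, 3, 1, 1, 1, 1, 1
3, 1, 1, 1, 1, 1, 1, 1, 1
1, 1, 1, 1, 1, 1, 1, 1, 1, 1, 1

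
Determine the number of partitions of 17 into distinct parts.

38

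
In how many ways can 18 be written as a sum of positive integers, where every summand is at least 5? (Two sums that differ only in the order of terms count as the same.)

They are:
18
13 + 5
12 + 6
11 + 7
10 + 8
9 + 9
8 + 5 + 5
7 + 6 + 5
6 + 6 + 6

9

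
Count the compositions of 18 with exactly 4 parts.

680

By stars and bars with positive parts, the count is C(17,3) = 680.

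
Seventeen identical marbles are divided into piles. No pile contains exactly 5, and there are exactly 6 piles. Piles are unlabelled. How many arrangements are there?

31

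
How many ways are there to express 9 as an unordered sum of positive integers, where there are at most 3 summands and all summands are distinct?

8

Enumerating:
9
8 + 1
7 + 2
6 + 3
6 + 2 + 1
5 + 4
5 + 3 + 1
4 + 3 + 2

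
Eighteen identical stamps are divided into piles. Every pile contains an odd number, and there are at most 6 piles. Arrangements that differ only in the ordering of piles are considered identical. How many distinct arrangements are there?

27

There are too many to list fully; the first 12 (by largest part) are:
17,1
15,3
15,1,1,1
13,5
13,3,1,1
13,1,1,1,1,1
11,7
11,5,1,1
11,3,3,1
11,3,1,1,1,1
9,9
9,7,1,1
…and 15 more, for 27 total.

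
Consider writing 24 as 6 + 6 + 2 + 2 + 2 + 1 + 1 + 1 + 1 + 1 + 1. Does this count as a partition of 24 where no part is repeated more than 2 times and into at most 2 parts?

No

The parts sum to 24, and the condition 'no summand is used more than 2 times' is violated.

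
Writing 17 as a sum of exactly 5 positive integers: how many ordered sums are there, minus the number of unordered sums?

Compositions: C(16,4) = 1820.
Unordered (partitions into 5 parts): 47.
Difference: 1820 − 47 = 1773.

1773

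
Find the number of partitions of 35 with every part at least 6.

Enumerating by decreasing first part gives 80 partitions in all.

80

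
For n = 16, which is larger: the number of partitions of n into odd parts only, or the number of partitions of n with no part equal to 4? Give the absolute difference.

122

Partitions of 16 into odd parts only: 32.
Partitions of 16 with no part equal to 4: 154.
|32 − 154| = 122.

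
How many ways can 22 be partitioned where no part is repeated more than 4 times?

628

Counting exhaustively, 628 partitions satisfy the conditions.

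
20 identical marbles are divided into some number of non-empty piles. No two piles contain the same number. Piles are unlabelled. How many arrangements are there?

A partial list (first 12 by largest part):
20
19 + 1
18 + 2
17 + 3
17 + 2 + 1
16 + 4
16 + 3 + 1
15 + 5
15 + 4 + 1
15 + 3 + 2
14 + 6
14 + 5 + 1
…and 52 more, for 64 total.

64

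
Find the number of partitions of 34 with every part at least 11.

They are:
34
23,11
22,12
21,13
20,14
19,15
18,16
17,17
12,11,11

9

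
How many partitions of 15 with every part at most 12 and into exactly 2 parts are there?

5

Enumerating:
12 + 3
11 + 4
10 + 5
9 + 6
8 + 7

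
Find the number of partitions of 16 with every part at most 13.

227

There are 227 such partitions.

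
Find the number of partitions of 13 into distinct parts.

Enumerating:
13
1, 12
2, 11
3, 10
1, 2, 10
4, 9
1, 3, 9
5, 8
1, 4, 8
2, 3, 8
6, 7
1, 5, 7
2, 4, 7
1, 2, 3, 7
2, 5, 6
3, 4, 6
1, 2, 4, 6
1, 3, 4, 5

18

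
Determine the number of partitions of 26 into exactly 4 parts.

136

Enumerating by decreasing first part gives 136 partitions in all.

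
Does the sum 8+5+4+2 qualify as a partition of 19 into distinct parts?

The parts sum to 19, and the condition 'all summands are distinct' holds.

Yes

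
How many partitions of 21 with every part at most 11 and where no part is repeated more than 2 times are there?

183

Enumerating by decreasing first part gives 183 partitions in all.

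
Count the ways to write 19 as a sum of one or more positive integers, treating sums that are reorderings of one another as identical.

490

Direct enumeration gives 490 partitions.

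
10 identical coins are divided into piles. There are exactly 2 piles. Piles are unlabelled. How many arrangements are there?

5

The partitions of 10 that satisfy the conditions:
9,1
8,2
7,3
6,4
5,5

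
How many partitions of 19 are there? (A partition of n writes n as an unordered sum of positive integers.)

490

There are 490 such partitions.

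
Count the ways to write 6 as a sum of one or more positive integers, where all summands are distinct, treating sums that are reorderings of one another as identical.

4

They are:
6
5 + 1
4 + 2
3 + 2 + 1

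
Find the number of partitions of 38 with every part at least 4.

Counting exhaustively, 505 partitions satisfy the conditions.

505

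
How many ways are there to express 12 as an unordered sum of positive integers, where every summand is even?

11

Enumerating:
12
2+10
4+8
2+2+8
6+6
2+4+6
2+2+2+6
4+4+4
2+2+4+4
2+2+2+2+4
2+2+2+2+2+2
That's 11 in total.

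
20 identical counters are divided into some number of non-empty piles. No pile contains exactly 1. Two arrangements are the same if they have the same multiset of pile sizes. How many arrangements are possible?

137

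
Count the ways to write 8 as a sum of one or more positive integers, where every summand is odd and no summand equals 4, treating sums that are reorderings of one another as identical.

6

Listing the qualifying partitions of 8:
7 + 1
5 + 3
5 + 1 + 1 + 1
3 + 3 + 1 + 1
3 + 1 + 1 + 1 + 1 + 1
1 + 1 + 1 + 1 + 1 + 1 + 1 + 1
Counting gives 6.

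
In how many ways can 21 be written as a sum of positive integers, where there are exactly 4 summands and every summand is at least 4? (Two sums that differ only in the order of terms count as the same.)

6

Listing the qualifying partitions of 21:
9 + 4 + 4 + 4
8 + 5 + 4 + 4
7 + 6 + 4 + 4
7 + 5 + 5 + 4
6 + 6 + 5 + 4
6 + 5 + 5 + 5
Counting gives 6.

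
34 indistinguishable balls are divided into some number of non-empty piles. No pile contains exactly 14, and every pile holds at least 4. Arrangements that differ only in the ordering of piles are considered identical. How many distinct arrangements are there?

Systematic enumeration (by largest part, then next-largest, …) yields 245.

245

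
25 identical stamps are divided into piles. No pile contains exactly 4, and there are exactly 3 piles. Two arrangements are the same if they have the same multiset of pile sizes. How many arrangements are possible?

42

A partial list (first 12 by largest part):
23, 1, 1
22, 2, 1
21, 3, 1
21, 2, 2
20, 3, 2
19, 5, 1
19, 3, 3
18, 6, 1
18, 5, 2
17, 7, 1
17, 6, 2
17, 5, 3
…and 30 more, for 42 total.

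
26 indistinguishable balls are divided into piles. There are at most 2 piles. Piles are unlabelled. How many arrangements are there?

14

They are:
26
25+1
24+2
23+3
22+4
21+5
20+6
19+7
18+8
17+9
16+10
15+11
14+12
13+13
That's 14 in total.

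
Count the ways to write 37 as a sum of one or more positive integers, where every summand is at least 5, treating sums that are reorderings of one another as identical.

202

Direct enumeration gives 202 partitions.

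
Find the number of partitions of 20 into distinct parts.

There are too many to list fully; the first 12 (by largest part) are:
20
19,1
18,2
17,3
17,2,1
16,4
16,3,1
15,5
15,4,1
15,3,2
14,6
14,5,1
…and 52 more, for 64 total.

64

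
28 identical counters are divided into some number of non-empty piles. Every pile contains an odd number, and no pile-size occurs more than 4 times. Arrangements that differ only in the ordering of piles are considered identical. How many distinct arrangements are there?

104

Enumerating by decreasing first part gives 104 partitions in all.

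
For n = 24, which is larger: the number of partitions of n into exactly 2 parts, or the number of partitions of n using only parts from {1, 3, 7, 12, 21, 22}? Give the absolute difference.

Partitions of 24 into exactly 2 parts: 12.
Partitions of 24 using only parts from {1, 3, 7, 12, 21, 22}: 32.
|12 − 32| = 20.

20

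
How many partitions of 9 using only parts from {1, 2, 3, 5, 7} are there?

The partitions of 9 that satisfy the conditions:
2, 7
1, 1, 7
1, 3, 5
2, 2, 5
1, 1, 2, 5
1, 1, 1, 1, 5
3, 3, 3
1, 2, 3, 3
1, 1, 1, 3, 3
2, 2, 2, 3
1, 1, 2, 2, 3
1, 1, 1, 1, 2, 3
1, 1, 1, 1, 1, 1, 3
1, 2, 2, 2, 2
1, 1, 1, 2, 2, 2
1, 1, 1, 1, 1, 2, 2
1, 1, 1, 1, 1, 1, 1, 2
1, 1, 1, 1, 1, 1, 1, 1, 1

18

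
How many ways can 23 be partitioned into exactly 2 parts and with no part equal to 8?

10

Enumerating:
22 + 1
21 + 2
20 + 3
19 + 4
18 + 5
17 + 6
16 + 7
14 + 9
13 + 10
12 + 11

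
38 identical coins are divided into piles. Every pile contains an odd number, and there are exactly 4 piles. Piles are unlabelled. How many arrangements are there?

There are 72 such partitions.

72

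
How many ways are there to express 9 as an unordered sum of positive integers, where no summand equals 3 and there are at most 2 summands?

The partitions of 9 that satisfy the conditions:
9
8, 1
7, 2
5, 4
Counting gives 4.

4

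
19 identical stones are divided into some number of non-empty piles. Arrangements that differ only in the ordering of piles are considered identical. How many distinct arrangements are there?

Counting exhaustively, 490 partitions satisfy the conditions.

490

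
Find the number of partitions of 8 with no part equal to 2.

11

They are:
8
7,1
6,1,1
5,3
5,1,1,1
4,4
4,3,1
4,1,1,1,1
3,3,1,1
3,1,1,1,1,1
1,1,1,1,1,1,1,1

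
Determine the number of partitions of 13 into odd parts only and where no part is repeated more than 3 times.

9

Enumerating:
13
11,1,1
9,3,1
7,5,1
7,3,3
7,3,1,1,1
5,5,3
5,5,1,1,1
5,3,3,1,1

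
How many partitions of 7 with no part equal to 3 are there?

The partitions of 7 that satisfy the conditions:
7
6+1
5+2
5+1+1
4+2+1
4+1+1+1
2+2+2+1
2+2+1+1+1
2+1+1+1+1+1
1+1+1+1+1+1+1
Counting gives 10.

10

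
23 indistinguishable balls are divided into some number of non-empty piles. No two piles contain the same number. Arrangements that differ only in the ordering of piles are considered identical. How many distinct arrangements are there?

104

Counting exhaustively, 104 partitions satisfy the conditions.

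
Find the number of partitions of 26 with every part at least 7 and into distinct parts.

9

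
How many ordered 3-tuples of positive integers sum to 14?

78

Place 2 bars in the 13 internal gaps of a row of 14 dots: C(13,2) = 78.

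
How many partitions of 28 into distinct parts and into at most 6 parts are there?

There are 221 such partitions.

221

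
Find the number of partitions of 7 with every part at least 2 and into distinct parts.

3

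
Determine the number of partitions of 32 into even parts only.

231

Counting exhaustively, 231 partitions satisfy the conditions.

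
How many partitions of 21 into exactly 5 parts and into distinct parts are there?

Enumerating:
11 + 4 + 3 + 2 + 1
10 + 5 + 3 + 2 + 1
9 + 6 + 3 + 2 + 1
9 + 5 + 4 + 2 + 1
8 + 7 + 3 + 2 + 1
8 + 6 + 4 + 2 + 1
8 + 5 + 4 + 3 + 1
7 + 6 + 5 + 2 + 1
7 + 6 + 4 + 3 + 1
7 + 5 + 4 + 3 + 2

10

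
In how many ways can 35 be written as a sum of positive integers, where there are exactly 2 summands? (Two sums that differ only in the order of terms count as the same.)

Enumerating:
34, 1
33, 2
32, 3
31, 4
30, 5
29, 6
28, 7
27, 8
26, 9
25, 10
24, 11
23, 12
22, 13
21, 14
20, 15
19, 16
18, 17

17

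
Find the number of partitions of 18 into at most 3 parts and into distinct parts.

28

There are too many to list fully; the first 12 (by largest part) are:
18
1, 17
2, 16
3, 15
1, 2, 15
4, 14
1, 3, 14
5, 13
1, 4, 13
2, 3, 13
6, 12
1, 5, 12
…and 16 more, for 28 total.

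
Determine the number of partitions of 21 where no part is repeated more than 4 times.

Counting exhaustively, 505 partitions satisfy the conditions.

505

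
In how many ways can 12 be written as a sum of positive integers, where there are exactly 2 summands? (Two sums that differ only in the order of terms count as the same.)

6

Enumerating:
11+1
10+2
9+3
8+4
7+5
6+6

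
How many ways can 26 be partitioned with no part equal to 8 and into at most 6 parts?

There are 568 such partitions.

568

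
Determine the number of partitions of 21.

792

Direct enumeration gives 792 partitions.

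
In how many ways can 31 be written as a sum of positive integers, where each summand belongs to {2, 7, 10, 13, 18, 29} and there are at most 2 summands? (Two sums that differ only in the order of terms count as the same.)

2

Enumerating:
29+2
18+13
That's 2 in total.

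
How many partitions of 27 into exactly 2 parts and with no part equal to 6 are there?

They are:
26 + 1
25 + 2
24 + 3
23 + 4
22 + 5
20 + 7
19 + 8
18 + 9
17 + 10
16 + 11
15 + 12
14 + 13

12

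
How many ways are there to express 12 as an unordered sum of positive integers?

77

There are 77 such partitions.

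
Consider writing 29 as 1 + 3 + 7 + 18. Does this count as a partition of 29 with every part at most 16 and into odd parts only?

No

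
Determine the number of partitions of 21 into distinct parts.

76

A full systematic count gives 76.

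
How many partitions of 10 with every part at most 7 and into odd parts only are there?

Listing the qualifying partitions of 10:
3 + 7
1 + 1 + 1 + 7
5 + 5
1 + 1 + 3 + 5
1 + 1 + 1 + 1 + 1 + 5
1 + 3 + 3 + 3
1 + 1 + 1 + 1 + 3 + 3
1 + 1 + 1 + 1 + 1 + 1 + 1 + 3
1 + 1 + 1 + 1 + 1 + 1 + 1 + 1 + 1 + 1

9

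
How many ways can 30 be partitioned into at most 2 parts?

16

Enumerating:
30
1+29
2+28
3+27
4+26
5+25
6+24
7+23
8+22
9+21
10+20
11+19
12+18
13+17
14+16
15+15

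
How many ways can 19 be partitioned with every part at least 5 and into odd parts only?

They are:
19
5 + 5 + 9
5 + 7 + 7
That's 3 in total.

3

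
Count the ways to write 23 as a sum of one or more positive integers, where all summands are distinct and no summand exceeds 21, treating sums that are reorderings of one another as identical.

102

Counting exhaustively, 102 partitions satisfy the conditions.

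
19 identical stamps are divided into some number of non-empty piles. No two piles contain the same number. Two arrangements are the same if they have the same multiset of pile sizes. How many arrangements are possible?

54

A partial list (first 12 by largest part):
19
18,1
17,2
16,3
16,2,1
15,4
15,3,1
14,5
14,4,1
14,3,2
13,6
13,5,1
…and 42 more, for 54 total.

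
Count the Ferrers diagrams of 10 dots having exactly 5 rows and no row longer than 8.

They are:
6 + 1 + 1 + 1 + 1
5 + 2 + 1 + 1 + 1
4 + 3 + 1 + 1 + 1
4 + 2 + 2 + 1 + 1
3 + 3 + 2 + 1 + 1
3 + 2 + 2 + 2 + 1
2 + 2 + 2 + 2 + 2

7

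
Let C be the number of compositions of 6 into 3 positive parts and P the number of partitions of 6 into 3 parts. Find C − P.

7

Ordered (compositions into 3 parts): C(5,2) = 10.
Unordered (partitions into 3 parts): 3.
Difference: 10 − 3 = 7.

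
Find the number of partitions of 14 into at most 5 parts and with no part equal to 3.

43

A partial list (first 12 by largest part):
14
13, 1
12, 2
12, 1, 1
11, 2, 1
11, 1, 1, 1
10, 4
10, 2, 2
10, 2, 1, 1
10, 1, 1, 1, 1
9, 5
9, 4, 1
…and 31 more, for 43 total.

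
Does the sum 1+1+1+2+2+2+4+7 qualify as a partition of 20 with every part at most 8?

Yes

The parts sum to 20, and the condition 'no summand exceeds 8' holds.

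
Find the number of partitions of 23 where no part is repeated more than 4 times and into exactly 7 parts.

Direct enumeration gives 144 partitions.

144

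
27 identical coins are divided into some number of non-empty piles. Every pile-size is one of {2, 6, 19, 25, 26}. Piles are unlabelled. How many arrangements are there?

3

They are:
25, 2
19, 6, 2
19, 2, 2, 2, 2
That's 3 in total.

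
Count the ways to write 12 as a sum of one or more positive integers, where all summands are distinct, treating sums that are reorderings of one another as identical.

15

They are:
12
11+1
10+2
9+3
9+2+1
8+4
8+3+1
7+5
7+4+1
7+3+2
6+5+1
6+4+2
6+3+2+1
5+4+3
5+4+2+1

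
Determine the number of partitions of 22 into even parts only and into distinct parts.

12

Listing the qualifying partitions of 22:
22
20, 2
18, 4
16, 6
16, 4, 2
14, 8
14, 6, 2
12, 10
12, 8, 2
12, 6, 4
10, 8, 4
10, 6, 4, 2
Counting gives 12.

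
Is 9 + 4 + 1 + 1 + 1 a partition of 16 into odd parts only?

The parts sum to 16, and the condition 'every summand is odd' is violated.

No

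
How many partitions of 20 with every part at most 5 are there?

There are 192 such partitions.

192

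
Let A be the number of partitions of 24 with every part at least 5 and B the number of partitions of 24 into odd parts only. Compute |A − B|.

96

Partitions of 24 with every part at least 5: 26.
Partitions of 24 into odd parts only: 122.
|26 − 122| = 96.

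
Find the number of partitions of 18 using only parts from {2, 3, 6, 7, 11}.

16

The partitions of 18 that satisfy the conditions:
11+7
11+3+2+2
7+7+2+2
7+6+3+2
7+3+3+3+2
7+3+2+2+2+2
6+6+6
6+6+3+3
6+6+2+2+2
6+3+3+3+3
6+3+3+2+2+2
6+2+2+2+2+2+2
3+3+3+3+3+3
3+3+3+3+2+2+2
3+3+2+2+2+2+2+2
2+2+2+2+2+2+2+2+2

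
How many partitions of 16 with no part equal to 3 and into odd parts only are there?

14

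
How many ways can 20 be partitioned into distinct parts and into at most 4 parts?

57

A partial list (first 12 by largest part):
20
19,1
18,2
17,3
17,2,1
16,4
16,3,1
15,5
15,4,1
15,3,2
14,6
14,5,1
…and 45 more, for 57 total.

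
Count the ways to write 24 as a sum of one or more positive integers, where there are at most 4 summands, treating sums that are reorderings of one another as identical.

169

A full systematic count gives 169.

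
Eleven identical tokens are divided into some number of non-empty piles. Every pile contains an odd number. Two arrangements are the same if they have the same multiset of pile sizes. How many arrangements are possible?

12

Enumerating:
11
1,1,9
1,3,7
1,1,1,1,7
1,5,5
3,3,5
1,1,1,3,5
1,1,1,1,1,1,5
1,1,3,3,3
1,1,1,1,1,3,3
1,1,1,1,1,1,1,1,3
1,1,1,1,1,1,1,1,1,1,1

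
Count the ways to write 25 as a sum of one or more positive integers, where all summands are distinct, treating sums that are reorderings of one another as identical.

142

There are 142 such partitions.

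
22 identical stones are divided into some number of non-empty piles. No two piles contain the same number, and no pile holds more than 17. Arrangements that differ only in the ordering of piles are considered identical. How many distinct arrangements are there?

Counting exhaustively, 82 partitions satisfy the conditions.

82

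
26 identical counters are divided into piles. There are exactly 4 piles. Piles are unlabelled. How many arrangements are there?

There are 136 such partitions.

136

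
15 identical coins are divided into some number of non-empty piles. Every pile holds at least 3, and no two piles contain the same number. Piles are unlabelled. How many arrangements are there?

Listing the qualifying partitions of 15:
15
12+3
11+4
10+5
9+6
8+7
8+4+3
7+5+3
6+5+4
Counting gives 9.

9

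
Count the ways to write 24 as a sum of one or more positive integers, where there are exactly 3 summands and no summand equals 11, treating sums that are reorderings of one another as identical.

There are too many to list fully; the first 12 (by largest part) are:
22, 1, 1
21, 2, 1
20, 3, 1
20, 2, 2
19, 4, 1
19, 3, 2
18, 5, 1
18, 4, 2
18, 3, 3
17, 6, 1
17, 5, 2
17, 4, 3
…and 30 more, for 42 total.

42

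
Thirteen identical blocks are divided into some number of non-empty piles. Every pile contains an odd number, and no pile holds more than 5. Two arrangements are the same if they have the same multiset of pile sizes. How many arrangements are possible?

10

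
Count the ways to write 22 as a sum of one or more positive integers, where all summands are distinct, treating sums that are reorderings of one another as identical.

A full systematic count gives 89.

89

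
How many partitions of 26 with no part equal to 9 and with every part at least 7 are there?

Enumerating:
26
7, 19
8, 18
10, 16
11, 15
12, 14
13, 13
7, 7, 12
7, 8, 11
8, 8, 10
Counting gives 10.

10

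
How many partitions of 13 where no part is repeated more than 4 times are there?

Direct enumeration gives 76 partitions.

76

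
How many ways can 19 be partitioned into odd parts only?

54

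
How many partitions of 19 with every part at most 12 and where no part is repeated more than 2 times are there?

141

Counting exhaustively, 141 partitions satisfy the conditions.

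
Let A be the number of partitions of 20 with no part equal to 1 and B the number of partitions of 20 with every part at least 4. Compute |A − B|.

113

Partitions of 20 with no part equal to 1: 137.
Partitions of 20 with every part at least 4: 24.
|137 − 24| = 113.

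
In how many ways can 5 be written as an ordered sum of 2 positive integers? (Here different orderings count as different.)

4

Equivalently, choose which 1 of the 4 gaps become plus signs: C(4,1) = 4.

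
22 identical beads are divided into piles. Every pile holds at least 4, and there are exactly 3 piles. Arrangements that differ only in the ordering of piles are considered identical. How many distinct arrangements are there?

Listing the qualifying partitions of 22:
4,4,14
4,5,13
4,6,12
5,5,12
4,7,11
5,6,11
4,8,10
5,7,10
6,6,10
4,9,9
5,8,9
6,7,9
6,8,8
7,7,8
That's 14 in total.

14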